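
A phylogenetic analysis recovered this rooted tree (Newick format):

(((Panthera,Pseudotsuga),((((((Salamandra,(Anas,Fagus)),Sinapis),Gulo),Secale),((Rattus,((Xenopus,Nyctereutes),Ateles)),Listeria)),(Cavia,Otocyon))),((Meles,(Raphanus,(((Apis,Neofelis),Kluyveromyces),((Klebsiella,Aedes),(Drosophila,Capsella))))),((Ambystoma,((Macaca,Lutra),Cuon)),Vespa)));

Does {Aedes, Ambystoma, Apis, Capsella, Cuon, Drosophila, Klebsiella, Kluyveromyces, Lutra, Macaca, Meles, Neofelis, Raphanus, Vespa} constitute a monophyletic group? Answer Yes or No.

Yes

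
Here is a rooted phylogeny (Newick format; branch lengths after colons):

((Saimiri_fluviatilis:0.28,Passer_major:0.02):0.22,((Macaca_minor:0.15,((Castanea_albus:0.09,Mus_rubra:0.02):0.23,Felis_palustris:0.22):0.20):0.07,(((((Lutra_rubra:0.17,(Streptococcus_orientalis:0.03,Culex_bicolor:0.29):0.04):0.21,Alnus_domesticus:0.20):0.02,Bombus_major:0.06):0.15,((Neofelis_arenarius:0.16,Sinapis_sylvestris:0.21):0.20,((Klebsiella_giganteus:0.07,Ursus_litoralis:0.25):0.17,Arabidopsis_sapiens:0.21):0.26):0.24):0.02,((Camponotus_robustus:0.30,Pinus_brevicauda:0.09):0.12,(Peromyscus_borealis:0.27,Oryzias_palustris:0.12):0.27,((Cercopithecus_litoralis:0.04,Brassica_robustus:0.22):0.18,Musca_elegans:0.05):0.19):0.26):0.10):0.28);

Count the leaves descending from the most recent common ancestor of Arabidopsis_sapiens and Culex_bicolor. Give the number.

The MRCA of Arabidopsis_sapiens and Culex_bicolor is the node subtending ((((Lutra_rubra,(Streptococcus_orientalis,Culex_bicolor)),Alnus_domesticus),Bombus_major),((Neofelis_arenarius,Sinapis_sylvestris),((Klebsiella_giganteus,Ursus_litoralis),Arabidopsis_sapiens))).
That clade contains 10 terminal taxa: Alnus_domesticus, Arabidopsis_sapiens, Bombus_major, Culex_bicolor, Klebsiella_giganteus, Lutra_rubra, Neofelis_arenarius, Sinapis_sylvestris, Streptococcus_orientalis, Ursus_litoralis.

10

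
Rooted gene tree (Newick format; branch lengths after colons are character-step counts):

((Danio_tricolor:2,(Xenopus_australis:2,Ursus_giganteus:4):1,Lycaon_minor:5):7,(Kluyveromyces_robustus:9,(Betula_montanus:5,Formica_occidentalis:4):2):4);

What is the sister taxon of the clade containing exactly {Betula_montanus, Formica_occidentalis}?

Kluyveromyces_robustus

The clade containing exactly {Betula_montanus, Formica_occidentalis} attaches to the tree at the node subtending (Kluyveromyces_robustus,(Betula_montanus,Formica_occidentalis)).
The other lineage descending from that same node — the sister group — is the single tip Kluyveromyces_robustus.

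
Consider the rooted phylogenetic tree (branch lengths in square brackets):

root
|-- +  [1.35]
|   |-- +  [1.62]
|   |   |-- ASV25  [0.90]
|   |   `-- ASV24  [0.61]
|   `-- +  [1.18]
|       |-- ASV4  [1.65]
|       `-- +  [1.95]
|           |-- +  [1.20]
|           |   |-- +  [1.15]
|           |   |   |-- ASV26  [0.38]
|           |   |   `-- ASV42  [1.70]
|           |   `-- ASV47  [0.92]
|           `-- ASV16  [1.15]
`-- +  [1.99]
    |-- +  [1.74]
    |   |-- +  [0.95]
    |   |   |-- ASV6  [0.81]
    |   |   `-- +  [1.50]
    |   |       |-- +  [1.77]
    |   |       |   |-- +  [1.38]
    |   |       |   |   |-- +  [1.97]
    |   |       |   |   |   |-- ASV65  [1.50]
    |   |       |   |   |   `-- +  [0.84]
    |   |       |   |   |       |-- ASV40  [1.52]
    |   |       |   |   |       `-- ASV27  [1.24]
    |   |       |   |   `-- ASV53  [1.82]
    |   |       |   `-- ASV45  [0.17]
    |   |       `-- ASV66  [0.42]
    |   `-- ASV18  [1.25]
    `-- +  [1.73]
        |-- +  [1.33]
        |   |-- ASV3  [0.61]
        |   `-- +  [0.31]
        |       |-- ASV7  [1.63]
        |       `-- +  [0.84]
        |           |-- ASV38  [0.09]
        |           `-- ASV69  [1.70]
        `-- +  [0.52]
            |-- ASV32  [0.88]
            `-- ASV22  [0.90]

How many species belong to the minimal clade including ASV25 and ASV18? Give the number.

The MRCA of ASV25 and ASV18 is the root, so the clade is the entire tree.
That clade contains 21 terminal taxa: ASV16, ASV18, ASV22, ASV24, ASV25, ASV26, ASV27, ASV3, ASV32, ASV38, ASV4, ASV40, ASV42, ASV45, ASV47, ASV53, ASV6, ASV65, ASV66, ASV69, ASV7.

21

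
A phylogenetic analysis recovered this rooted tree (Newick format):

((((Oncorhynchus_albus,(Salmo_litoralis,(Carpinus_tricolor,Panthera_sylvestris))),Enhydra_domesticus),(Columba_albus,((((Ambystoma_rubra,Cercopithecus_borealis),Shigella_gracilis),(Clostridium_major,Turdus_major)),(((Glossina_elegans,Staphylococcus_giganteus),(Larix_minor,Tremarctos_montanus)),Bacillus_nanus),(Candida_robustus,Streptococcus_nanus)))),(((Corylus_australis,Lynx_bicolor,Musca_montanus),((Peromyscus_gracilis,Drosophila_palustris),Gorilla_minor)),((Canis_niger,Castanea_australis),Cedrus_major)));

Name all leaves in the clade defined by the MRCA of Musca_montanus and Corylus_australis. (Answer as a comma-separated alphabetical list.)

Corylus_australis, Lynx_bicolor, Musca_montanus

Tracing Musca_montanus: it sits inside (Corylus_australis,Lynx_bicolor,Musca_montanus).
Tracing Corylus_australis: it sits inside (Corylus_australis,Lynx_bicolor,Musca_montanus).
The smallest clade enclosing both is (Corylus_australis,Lynx_bicolor,Musca_montanus); the answer is its 3 terminal taxa in alphabetical order.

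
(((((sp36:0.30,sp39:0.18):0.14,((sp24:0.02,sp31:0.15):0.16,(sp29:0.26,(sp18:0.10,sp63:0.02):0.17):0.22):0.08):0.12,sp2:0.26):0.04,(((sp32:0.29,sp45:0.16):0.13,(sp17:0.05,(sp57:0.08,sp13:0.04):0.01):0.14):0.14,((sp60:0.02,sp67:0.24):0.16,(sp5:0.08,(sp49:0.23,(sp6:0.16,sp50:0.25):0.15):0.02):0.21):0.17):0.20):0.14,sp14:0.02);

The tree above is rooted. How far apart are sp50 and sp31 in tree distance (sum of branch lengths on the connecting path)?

1.55

The path runs sp50 → … → MRCA → … → sp31; the MRCA is the node subtending ((((sp36,sp39),((sp24,sp31),(sp29,(sp18,sp63)))),sp2),(((sp32,sp45),(sp17,(sp57,sp13))),((sp60,sp67),(sp5,(sp49,(sp6,sp50)))))).
Branch lengths along that path: 0.25 + 0.15 + 0.02 + 0.21 + 0.17 + 0.20 + 0.04 + 0.12 + 0.08 + 0.16 + 0.15 = 1.55.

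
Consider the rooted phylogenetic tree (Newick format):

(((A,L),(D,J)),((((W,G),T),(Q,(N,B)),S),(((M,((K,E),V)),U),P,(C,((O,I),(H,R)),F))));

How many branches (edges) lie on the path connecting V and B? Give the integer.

9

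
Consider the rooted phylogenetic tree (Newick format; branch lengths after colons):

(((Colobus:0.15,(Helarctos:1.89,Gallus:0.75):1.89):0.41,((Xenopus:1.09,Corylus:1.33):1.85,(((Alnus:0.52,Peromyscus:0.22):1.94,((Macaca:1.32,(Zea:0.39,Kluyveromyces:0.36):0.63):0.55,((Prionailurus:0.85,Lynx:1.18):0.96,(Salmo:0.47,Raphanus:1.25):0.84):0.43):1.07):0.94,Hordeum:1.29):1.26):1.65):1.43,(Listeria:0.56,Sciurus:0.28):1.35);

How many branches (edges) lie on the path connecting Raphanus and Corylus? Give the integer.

The MRCA of Raphanus and Corylus is the node subtending ((Xenopus,Corylus),(((Alnus,Peromyscus),((Macaca,(Zea,Kluyveromyces)),((Prionailurus,Lynx),(Salmo,Raphanus)))),Hordeum)).
From Raphanus up to that node: 6 branches. From Corylus up to the same node: 2 branches. Total: 6 + 2 = 8.

8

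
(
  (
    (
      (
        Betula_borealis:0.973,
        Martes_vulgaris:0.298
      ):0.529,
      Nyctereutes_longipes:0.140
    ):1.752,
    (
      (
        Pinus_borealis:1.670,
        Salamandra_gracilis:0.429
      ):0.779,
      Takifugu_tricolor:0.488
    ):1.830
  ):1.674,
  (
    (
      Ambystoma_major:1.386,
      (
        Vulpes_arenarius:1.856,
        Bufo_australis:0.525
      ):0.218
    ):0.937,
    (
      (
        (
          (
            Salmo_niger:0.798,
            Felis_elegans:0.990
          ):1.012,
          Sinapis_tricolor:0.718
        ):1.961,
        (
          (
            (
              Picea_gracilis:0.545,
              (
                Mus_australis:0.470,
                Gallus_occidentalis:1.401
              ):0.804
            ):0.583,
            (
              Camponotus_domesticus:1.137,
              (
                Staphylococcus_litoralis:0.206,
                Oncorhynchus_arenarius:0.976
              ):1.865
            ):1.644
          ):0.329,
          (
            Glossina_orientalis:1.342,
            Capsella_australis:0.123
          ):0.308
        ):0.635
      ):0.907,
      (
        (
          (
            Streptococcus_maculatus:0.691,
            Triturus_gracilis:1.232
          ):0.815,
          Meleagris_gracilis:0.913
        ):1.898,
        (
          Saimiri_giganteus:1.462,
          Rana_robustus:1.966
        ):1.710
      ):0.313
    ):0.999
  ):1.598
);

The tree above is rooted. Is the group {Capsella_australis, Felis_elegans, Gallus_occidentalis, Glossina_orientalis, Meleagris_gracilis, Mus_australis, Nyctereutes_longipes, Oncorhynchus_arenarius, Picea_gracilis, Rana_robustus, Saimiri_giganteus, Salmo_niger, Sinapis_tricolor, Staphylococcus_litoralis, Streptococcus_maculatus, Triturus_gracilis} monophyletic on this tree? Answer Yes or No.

No

The MRCA of the listed taxa is the root, so the smallest clade containing them is the whole tree.
That clade also contains Ambystoma_major, Betula_borealis, Bufo_australis, Camponotus_domesticus, Martes_vulgaris, Pinus_borealis, Salamandra_gracilis, Takifugu_tricolor, Vulpes_arenarius, which are not in the proposed group, so the group is not monophyletic.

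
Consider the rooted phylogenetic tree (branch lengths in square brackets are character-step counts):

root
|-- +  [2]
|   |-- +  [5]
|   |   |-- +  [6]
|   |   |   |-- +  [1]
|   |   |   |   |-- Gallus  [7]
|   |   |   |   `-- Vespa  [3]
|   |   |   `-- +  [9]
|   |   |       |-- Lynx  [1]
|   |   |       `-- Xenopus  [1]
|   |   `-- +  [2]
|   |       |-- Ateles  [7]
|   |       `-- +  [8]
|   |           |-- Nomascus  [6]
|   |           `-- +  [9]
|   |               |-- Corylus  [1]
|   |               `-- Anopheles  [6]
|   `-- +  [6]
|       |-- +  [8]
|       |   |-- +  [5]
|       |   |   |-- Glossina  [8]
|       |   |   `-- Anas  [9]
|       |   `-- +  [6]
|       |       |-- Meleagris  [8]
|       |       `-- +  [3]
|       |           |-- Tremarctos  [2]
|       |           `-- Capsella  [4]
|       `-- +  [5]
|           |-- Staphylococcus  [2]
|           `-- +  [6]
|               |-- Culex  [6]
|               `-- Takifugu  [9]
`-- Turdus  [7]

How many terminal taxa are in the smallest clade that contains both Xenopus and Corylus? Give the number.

8

The MRCA of Xenopus and Corylus is the node subtending (((Gallus,Vespa),(Lynx,Xenopus)),(Ateles,(Nomascus,(Corylus,Anopheles)))).
That clade contains 8 terminal taxa: Anopheles, Ateles, Corylus, Gallus, Lynx, Nomascus, Vespa, Xenopus.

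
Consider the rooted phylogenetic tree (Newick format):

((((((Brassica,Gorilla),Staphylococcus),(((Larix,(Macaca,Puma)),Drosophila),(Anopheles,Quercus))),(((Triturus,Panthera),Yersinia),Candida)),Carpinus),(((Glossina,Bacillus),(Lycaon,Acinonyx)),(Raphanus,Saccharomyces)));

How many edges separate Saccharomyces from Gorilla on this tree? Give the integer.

9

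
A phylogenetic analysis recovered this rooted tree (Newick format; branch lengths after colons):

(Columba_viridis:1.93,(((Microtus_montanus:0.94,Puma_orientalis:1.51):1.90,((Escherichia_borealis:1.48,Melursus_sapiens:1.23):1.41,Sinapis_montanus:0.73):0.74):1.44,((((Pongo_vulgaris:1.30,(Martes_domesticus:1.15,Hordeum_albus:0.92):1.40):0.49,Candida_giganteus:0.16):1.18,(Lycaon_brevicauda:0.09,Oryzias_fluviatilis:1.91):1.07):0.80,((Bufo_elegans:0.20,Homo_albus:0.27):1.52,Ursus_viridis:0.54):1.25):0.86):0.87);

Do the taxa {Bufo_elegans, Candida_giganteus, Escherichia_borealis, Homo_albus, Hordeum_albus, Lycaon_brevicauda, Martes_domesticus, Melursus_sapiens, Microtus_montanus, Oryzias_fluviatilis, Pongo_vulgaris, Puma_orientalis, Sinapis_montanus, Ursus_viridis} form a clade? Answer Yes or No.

Yes

The most recent common ancestor of these taxa subtends (((Microtus_montanus,Puma_orientalis),((Escherichia_borealis,Melursus_sapiens),Sinapis_montanus)),((((Pongo_vulgaris,(Martes_domesticus,Hordeum_albus)),Candida_giganteus),(Lycaon_brevicauda,Oryzias_fluviatilis)),((Bufo_elegans,Homo_albus),Ursus_viridis))).
That clade has exactly 14 tips — every listed taxon and nothing else — so the group is monophyletic.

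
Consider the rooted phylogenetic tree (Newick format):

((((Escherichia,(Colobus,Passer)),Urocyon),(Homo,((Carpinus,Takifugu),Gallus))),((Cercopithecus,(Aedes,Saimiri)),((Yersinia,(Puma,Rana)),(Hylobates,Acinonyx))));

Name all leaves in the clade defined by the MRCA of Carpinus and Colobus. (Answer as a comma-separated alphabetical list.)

Carpinus, Colobus, Escherichia, Gallus, Homo, Passer, Takifugu, Urocyon

Tracing Carpinus: it sits inside (Carpinus,Takifugu).
Tracing Colobus: it sits inside (Colobus,Passer).
The smallest clade enclosing both is (((Escherichia,(Colobus,Passer)),Urocyon),(Homo,((Carpinus,Takifugu),Gallus))); the answer is its 8 terminal taxa in alphabetical order.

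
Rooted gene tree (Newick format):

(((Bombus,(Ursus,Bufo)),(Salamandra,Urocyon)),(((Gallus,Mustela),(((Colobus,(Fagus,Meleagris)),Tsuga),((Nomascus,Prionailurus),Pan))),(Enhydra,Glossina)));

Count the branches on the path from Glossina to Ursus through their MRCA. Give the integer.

7

The MRCA of Glossina and Ursus is the root of the tree.
From Glossina up to that node: 3 branches. From Ursus up to the same node: 4 branches. Total: 3 + 4 = 7.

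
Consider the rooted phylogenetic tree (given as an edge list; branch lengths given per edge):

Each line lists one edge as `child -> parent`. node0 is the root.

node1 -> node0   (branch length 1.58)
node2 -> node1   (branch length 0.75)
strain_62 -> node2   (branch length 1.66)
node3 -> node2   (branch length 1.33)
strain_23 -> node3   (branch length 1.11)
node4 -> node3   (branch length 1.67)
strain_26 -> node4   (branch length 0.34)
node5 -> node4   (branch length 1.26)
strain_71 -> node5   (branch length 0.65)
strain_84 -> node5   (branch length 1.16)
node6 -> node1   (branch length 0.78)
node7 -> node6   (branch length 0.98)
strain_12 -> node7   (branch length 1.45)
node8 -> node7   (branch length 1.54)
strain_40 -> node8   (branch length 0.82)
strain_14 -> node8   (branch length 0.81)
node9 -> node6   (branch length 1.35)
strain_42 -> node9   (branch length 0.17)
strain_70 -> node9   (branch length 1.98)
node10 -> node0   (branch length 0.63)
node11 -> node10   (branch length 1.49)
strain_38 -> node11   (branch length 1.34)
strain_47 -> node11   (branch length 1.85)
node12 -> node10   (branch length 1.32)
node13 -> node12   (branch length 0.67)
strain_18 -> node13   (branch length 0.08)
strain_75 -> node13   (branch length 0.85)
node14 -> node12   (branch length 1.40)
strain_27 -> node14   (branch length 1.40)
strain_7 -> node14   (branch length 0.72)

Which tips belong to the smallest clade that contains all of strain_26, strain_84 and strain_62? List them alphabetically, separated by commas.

Tracing strain_26: it sits inside (strain_26,(strain_71,strain_84)).
Tracing strain_84: it sits inside (strain_71,strain_84).
Tracing strain_62: it sits inside (strain_62,(strain_23,(strain_26,(strain_71,strain_84)))).
The smallest clade enclosing all 3 is (strain_62,(strain_23,(strain_26,(strain_71,strain_84)))); the answer is its 5 terminal taxa in alphabetical order.

strain_23, strain_26, strain_62, strain_71, strain_84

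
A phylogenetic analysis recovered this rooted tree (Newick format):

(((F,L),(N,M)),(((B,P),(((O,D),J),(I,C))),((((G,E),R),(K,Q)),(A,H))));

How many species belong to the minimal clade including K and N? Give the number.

The MRCA of K and N is the root, so the clade is the entire tree.
That clade contains 18 terminal taxa: A, B, C, D, E, F, G, H, I, J, K, L, M, N, O, P, Q, R.

18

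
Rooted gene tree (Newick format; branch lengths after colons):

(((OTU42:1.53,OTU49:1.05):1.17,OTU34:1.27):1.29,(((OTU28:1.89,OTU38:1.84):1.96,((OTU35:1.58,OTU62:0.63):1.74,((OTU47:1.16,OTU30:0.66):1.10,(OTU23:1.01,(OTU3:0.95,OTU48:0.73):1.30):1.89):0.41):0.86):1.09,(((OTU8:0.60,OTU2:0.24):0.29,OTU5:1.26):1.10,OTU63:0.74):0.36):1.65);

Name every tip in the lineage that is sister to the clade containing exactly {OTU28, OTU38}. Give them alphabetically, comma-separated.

The clade containing exactly {OTU28, OTU38} attaches to the tree at the node subtending ((OTU28,OTU38),((OTU35,OTU62),((OTU47,OTU30),(OTU23,(OTU3,OTU48))))).
The other lineage descending from that same node — the sister group — is ((OTU35,OTU62),((OTU47,OTU30),(OTU23,(OTU3,OTU48)))); its 7 tips in alphabetical order are the answer.

OTU23, OTU3, OTU30, OTU35, OTU47, OTU48, OTU62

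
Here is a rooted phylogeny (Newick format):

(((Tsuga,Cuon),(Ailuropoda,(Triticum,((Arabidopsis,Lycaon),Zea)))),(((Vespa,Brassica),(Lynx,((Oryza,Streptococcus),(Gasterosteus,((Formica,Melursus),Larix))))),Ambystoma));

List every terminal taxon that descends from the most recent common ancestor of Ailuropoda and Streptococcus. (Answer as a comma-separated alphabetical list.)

Ailuropoda, Ambystoma, Arabidopsis, Brassica, Cuon, Formica, Gasterosteus, Larix, Lycaon, Lynx, Melursus, Oryza, Streptococcus, Triticum, Tsuga, Vespa, Zea

Tracing Ailuropoda: it sits inside (Ailuropoda,(Triticum,((Arabidopsis,Lycaon),Zea))).
Tracing Streptococcus: it sits inside (Oryza,Streptococcus).
The smallest clade enclosing both is the whole tree (their MRCA is the root), so the answer is all 17 tips in alphabetical order.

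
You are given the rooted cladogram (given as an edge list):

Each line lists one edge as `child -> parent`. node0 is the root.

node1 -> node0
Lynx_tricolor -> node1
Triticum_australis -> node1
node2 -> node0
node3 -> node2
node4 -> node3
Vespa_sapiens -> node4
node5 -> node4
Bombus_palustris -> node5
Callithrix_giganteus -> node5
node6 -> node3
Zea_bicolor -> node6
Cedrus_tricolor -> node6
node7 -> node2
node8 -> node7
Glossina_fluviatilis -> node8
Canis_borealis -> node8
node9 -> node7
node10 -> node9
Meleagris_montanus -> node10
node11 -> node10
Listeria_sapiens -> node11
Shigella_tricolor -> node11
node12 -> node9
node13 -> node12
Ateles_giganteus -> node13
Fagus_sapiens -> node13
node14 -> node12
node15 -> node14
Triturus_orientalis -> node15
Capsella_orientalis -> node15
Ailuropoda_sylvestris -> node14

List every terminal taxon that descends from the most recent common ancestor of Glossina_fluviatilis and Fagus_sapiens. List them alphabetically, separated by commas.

Tracing Glossina_fluviatilis: it sits inside (Glossina_fluviatilis,Canis_borealis).
Tracing Fagus_sapiens: it sits inside (Ateles_giganteus,Fagus_sapiens).
The smallest clade enclosing both is ((Glossina_fluviatilis,Canis_borealis),((Meleagris_montanus,(Listeria_sapiens,Shigella_tricolor)),((Ateles_giganteus,Fagus_sapiens),((Triturus_orientalis,Capsella_orientalis),Ailuropoda_sylvestris)))); the answer is its 10 terminal taxa in alphabetical order.

Ailuropoda_sylvestris, Ateles_giganteus, Canis_borealis, Capsella_orientalis, Fagus_sapiens, Glossina_fluviatilis, Listeria_sapiens, Meleagris_montanus, Shigella_tricolor, Triturus_orientalis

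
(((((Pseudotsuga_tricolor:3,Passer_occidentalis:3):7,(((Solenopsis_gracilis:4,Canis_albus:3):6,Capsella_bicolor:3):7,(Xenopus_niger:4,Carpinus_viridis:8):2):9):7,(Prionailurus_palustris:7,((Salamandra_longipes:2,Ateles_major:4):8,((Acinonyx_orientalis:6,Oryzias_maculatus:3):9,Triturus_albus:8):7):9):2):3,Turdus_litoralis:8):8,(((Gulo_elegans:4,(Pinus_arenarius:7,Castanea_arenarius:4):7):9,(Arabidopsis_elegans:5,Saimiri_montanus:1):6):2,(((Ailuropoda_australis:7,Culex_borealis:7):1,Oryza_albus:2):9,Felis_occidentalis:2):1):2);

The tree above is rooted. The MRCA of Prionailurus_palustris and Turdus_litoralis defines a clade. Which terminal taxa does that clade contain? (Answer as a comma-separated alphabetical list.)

Acinonyx_orientalis, Ateles_major, Canis_albus, Capsella_bicolor, Carpinus_viridis, Oryzias_maculatus, Passer_occidentalis, Prionailurus_palustris, Pseudotsuga_tricolor, Salamandra_longipes, Solenopsis_gracilis, Triturus_albus, Turdus_litoralis, Xenopus_niger

Tracing Prionailurus_palustris: it sits inside (Prionailurus_palustris,((Salamandra_longipes,Ateles_major),((Acinonyx_orientalis,Oryzias_maculatus),Triturus_albus))).
Tracing Turdus_litoralis: it sits inside ((((Pseudotsuga_tricolor,Passer_occidentalis),(((Solenopsis_gracilis,Canis_albus),Capsella_bicolor),(Xenopus_niger,Carpinus_viridis))),(Prionailurus_palustris,((Salamandra_longipes,Ateles_major),((Acinonyx_orientalis,Oryzias_maculatus),Triturus_albus)))),Turdus_litoralis).
The smallest clade enclosing both is ((((Pseudotsuga_tricolor,Passer_occidentalis),(((Solenopsis_gracilis,Canis_albus),Capsella_bicolor),(Xenopus_niger,Carpinus_viridis))),(Prionailurus_palustris,((Salamandra_longipes,Ateles_major),((Acinonyx_orientalis,Oryzias_maculatus),Triturus_albus)))),Turdus_litoralis); the answer is its 14 terminal taxa in alphabetical order.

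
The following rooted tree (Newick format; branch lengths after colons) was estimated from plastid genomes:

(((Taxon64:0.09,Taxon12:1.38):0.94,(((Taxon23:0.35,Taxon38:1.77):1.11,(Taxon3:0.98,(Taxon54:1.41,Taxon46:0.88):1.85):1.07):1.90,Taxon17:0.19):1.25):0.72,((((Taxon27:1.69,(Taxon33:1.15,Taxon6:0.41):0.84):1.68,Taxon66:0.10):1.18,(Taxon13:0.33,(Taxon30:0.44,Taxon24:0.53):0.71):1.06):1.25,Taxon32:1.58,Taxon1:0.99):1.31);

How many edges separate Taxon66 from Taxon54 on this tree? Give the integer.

10

The MRCA of Taxon66 and Taxon54 is the root of the tree.
From Taxon66 up to that node: 4 branches. From Taxon54 up to the same node: 6 branches. Total: 4 + 6 = 10.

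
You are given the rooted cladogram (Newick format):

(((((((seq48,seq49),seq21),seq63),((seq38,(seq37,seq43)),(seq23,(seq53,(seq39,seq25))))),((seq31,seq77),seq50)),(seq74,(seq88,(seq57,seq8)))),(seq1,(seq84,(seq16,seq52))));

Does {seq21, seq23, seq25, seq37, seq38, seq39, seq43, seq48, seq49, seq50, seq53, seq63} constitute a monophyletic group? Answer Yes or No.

No

The MRCA of the listed taxa subtends (((((seq48,seq49),seq21),seq63),((seq38,(seq37,seq43)),(seq23,(seq53,(seq39,seq25))))),((seq31,seq77),seq50)).
That clade also contains seq31, seq77, which are not in the proposed group, so the group is not monophyletic.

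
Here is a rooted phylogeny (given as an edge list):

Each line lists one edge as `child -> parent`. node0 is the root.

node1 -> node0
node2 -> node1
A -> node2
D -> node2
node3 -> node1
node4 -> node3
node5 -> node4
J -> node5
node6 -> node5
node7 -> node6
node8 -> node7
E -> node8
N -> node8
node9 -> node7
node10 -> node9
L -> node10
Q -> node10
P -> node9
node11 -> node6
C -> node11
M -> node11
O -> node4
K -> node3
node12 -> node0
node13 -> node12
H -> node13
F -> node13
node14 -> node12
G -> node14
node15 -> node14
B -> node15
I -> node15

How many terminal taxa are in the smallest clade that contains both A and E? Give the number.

12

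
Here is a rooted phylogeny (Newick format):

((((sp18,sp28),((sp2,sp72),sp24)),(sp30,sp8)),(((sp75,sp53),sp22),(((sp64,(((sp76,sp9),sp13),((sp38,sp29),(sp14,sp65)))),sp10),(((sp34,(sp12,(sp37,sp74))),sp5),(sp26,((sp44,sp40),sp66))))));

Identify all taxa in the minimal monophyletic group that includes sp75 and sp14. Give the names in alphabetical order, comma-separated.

Tracing sp75: it sits inside (sp75,sp53).
Tracing sp14: it sits inside (sp14,sp65).
The smallest clade enclosing both is (((sp75,sp53),sp22),(((sp64,(((sp76,sp9),sp13),((sp38,sp29),(sp14,sp65)))),sp10),(((sp34,(sp12,(sp37,sp74))),sp5),(sp26,((sp44,sp40),sp66))))); the answer is its 21 terminal taxa in alphabetical order.

sp10, sp12, sp13, sp14, sp22, sp26, sp29, sp34, sp37, sp38, sp40, sp44, sp5, sp53, sp64, sp65, sp66, sp74, sp75, sp76, sp9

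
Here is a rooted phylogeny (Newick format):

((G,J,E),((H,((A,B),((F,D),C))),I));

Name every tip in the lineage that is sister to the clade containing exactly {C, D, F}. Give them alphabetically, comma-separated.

A, B

The clade containing exactly {C, D, F} attaches to the tree at the node subtending ((A,B),((F,D),C)).
The other lineage descending from that same node — the sister group — is (A,B); its 2 tips in alphabetical order are the answer.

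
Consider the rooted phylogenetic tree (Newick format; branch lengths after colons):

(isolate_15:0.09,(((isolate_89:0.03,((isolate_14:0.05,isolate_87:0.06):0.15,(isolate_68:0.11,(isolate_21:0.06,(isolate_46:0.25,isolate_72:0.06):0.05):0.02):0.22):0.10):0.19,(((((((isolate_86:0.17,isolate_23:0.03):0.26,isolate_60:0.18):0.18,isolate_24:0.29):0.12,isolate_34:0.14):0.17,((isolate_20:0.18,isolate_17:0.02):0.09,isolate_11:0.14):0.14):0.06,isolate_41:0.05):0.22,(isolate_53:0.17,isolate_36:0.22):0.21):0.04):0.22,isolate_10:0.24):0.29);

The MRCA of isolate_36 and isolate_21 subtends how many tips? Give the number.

The MRCA of isolate_36 and isolate_21 is the node subtending ((isolate_89,((isolate_14,isolate_87),(isolate_68,(isolate_21,(isolate_46,isolate_72))))),(((((((isolate_86,isolate_23),isolate_60),isolate_24),isolate_34),((isolate_20,isolate_17),isolate_11)),isolate_41),(isolate_53,isolate_36))).
That clade contains 18 terminal taxa: isolate_11, isolate_14, isolate_17, isolate_20, isolate_21, isolate_23, isolate_24, isolate_34, isolate_36, isolate_41, isolate_46, isolate_53, isolate_60, isolate_68, isolate_72, isolate_86, isolate_87, isolate_89.

18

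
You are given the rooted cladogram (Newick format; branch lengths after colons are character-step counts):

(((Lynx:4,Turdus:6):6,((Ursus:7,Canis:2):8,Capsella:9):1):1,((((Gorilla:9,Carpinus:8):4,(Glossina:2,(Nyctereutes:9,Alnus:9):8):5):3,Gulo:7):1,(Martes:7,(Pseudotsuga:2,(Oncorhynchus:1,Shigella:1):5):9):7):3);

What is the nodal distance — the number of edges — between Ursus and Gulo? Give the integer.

7

The MRCA of Ursus and Gulo is the root of the tree.
From Ursus up to that node: 4 branches. From Gulo up to the same node: 3 branches. Total: 4 + 3 = 7.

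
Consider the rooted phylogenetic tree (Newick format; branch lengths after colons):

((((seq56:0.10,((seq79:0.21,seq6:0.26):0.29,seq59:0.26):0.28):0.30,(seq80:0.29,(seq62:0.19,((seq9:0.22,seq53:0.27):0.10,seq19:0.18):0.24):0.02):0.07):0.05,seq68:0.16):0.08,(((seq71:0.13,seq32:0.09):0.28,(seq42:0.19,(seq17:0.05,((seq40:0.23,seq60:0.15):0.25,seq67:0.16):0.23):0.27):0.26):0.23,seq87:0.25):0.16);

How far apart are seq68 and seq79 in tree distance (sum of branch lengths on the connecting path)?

The path runs seq68 → … → MRCA → … → seq79; the MRCA is the node subtending (((seq56,((seq79,seq6),seq59)),(seq80,(seq62,((seq9,seq53),seq19)))),seq68).
Branch lengths along that path: 0.16 + 0.05 + 0.30 + 0.28 + 0.29 + 0.21 = 1.29.

1.29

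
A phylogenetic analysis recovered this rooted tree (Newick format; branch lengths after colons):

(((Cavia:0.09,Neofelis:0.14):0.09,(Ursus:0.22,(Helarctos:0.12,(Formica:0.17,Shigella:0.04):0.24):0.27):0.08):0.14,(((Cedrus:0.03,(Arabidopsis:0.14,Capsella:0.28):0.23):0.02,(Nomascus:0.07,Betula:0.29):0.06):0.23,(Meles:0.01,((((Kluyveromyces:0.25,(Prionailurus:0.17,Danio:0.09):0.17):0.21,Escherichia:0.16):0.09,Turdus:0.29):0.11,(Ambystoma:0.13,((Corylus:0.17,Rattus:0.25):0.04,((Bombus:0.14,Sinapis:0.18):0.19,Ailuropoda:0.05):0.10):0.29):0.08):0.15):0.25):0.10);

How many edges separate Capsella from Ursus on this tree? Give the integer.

The MRCA of Capsella and Ursus is the root of the tree.
From Capsella up to that node: 5 branches. From Ursus up to the same node: 3 branches. Total: 5 + 3 = 8.

8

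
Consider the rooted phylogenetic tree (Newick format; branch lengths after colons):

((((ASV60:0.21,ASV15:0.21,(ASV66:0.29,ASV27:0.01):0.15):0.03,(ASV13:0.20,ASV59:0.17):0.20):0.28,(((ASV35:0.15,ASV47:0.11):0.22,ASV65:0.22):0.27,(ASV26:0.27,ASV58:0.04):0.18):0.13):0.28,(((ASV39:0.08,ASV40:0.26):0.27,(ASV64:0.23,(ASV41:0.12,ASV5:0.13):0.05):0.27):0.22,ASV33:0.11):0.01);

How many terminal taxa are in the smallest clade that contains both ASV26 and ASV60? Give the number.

11

The MRCA of ASV26 and ASV60 is the node subtending (((ASV60,ASV15,(ASV66,ASV27)),(ASV13,ASV59)),(((ASV35,ASV47),ASV65),(ASV26,ASV58))).
That clade contains 11 terminal taxa: ASV13, ASV15, ASV26, ASV27, ASV35, ASV47, ASV58, ASV59, ASV60, ASV65, ASV66.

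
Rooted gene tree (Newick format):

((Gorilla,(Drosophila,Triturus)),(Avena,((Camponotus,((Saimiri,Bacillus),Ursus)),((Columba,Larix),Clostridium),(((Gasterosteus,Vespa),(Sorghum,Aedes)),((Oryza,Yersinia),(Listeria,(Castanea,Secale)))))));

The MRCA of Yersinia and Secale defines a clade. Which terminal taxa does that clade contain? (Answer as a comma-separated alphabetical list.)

Tracing Yersinia: it sits inside (Oryza,Yersinia).
Tracing Secale: it sits inside (Castanea,Secale).
The smallest clade enclosing both is ((Oryza,Yersinia),(Listeria,(Castanea,Secale))); the answer is its 5 terminal taxa in alphabetical order.

Castanea, Listeria, Oryza, Secale, Yersinia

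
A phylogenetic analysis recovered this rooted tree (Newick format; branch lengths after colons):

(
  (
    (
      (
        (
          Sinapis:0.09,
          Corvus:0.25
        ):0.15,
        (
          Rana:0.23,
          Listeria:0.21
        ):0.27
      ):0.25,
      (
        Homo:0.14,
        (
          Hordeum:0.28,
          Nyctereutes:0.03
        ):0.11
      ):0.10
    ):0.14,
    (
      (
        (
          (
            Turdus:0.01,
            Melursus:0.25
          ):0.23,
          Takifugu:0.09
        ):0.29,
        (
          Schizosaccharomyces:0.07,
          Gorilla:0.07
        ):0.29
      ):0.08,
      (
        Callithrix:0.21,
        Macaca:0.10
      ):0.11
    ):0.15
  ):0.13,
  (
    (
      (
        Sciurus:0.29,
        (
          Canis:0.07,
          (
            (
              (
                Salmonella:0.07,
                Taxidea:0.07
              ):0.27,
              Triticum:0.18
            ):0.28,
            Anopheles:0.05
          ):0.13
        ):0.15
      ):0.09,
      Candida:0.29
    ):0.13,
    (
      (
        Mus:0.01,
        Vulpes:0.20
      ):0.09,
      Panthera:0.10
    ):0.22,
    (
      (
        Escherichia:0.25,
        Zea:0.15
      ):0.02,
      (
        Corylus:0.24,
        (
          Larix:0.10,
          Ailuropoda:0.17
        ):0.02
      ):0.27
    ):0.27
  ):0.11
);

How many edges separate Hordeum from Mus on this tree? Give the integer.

The MRCA of Hordeum and Mus is the root of the tree.
From Hordeum up to that node: 5 branches. From Mus up to the same node: 4 branches. Total: 5 + 4 = 9.

9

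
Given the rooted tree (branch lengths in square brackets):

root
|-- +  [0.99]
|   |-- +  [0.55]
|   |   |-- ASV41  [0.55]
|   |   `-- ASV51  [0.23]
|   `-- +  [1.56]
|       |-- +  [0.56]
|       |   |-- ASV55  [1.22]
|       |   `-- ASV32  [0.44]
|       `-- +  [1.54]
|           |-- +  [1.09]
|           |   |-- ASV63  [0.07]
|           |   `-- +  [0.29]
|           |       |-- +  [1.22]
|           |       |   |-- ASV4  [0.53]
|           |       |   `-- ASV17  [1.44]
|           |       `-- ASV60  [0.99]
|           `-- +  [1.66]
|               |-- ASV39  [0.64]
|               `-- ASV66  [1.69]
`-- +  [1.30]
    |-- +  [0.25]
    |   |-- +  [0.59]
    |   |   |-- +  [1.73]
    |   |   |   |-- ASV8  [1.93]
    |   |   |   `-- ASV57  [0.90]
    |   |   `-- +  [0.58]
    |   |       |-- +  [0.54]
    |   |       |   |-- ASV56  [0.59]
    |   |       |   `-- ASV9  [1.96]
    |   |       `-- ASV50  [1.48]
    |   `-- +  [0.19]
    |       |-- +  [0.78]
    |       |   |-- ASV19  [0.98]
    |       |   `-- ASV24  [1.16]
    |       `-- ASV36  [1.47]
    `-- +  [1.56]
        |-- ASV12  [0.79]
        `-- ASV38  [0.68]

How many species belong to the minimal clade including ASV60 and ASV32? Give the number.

The MRCA of ASV60 and ASV32 is the node subtending ((ASV55,ASV32),((ASV63,((ASV4,ASV17),ASV60)),(ASV39,ASV66))).
That clade contains 8 terminal taxa: ASV17, ASV32, ASV39, ASV4, ASV55, ASV60, ASV63, ASV66.

8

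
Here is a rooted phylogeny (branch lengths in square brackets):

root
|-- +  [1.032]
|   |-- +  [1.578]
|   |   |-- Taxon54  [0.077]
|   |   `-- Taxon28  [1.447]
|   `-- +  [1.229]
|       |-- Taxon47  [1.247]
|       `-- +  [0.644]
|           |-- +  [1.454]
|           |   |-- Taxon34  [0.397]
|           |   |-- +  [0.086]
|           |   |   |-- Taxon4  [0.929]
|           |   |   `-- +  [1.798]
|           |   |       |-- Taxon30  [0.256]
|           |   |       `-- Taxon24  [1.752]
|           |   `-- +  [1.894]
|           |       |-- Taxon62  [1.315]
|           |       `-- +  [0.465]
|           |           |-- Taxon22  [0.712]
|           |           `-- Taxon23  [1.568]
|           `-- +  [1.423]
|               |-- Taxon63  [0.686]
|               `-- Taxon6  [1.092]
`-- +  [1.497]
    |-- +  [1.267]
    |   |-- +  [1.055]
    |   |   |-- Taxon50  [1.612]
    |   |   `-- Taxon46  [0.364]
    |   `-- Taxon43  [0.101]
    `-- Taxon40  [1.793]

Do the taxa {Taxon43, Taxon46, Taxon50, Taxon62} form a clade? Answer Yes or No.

The MRCA of the listed taxa is the root, so the smallest clade containing them is the whole tree.
That clade also contains Taxon22, Taxon23, Taxon24, Taxon28, Taxon30, Taxon34, Taxon4, Taxon40, Taxon47, Taxon54, Taxon6, Taxon63, which are not in the proposed group, so the group is not monophyletic.

No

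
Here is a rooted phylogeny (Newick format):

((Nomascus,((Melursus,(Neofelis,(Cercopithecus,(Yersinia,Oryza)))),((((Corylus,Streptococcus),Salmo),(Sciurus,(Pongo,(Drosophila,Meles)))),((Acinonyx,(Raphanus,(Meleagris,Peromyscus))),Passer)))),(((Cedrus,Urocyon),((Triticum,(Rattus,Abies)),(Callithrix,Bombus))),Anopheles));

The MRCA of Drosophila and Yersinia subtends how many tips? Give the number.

The MRCA of Drosophila and Yersinia is the node subtending ((Melursus,(Neofelis,(Cercopithecus,(Yersinia,Oryza)))),((((Corylus,Streptococcus),Salmo),(Sciurus,(Pongo,(Drosophila,Meles)))),((Acinonyx,(Raphanus,(Meleagris,Peromyscus))),Passer))).
That clade contains 17 terminal taxa: Acinonyx, Cercopithecus, Corylus, Drosophila, Meleagris, Meles, Melursus, Neofelis, Oryza, Passer, Peromyscus, Pongo, Raphanus, Salmo, Sciurus, Streptococcus, Yersinia.

17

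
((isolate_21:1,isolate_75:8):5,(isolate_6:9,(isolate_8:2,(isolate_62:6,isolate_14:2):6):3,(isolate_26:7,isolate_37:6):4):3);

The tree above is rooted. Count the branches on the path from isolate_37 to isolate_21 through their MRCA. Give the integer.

5

The MRCA of isolate_37 and isolate_21 is the root of the tree.
From isolate_37 up to that node: 3 branches. From isolate_21 up to the same node: 2 branches. Total: 3 + 2 = 5.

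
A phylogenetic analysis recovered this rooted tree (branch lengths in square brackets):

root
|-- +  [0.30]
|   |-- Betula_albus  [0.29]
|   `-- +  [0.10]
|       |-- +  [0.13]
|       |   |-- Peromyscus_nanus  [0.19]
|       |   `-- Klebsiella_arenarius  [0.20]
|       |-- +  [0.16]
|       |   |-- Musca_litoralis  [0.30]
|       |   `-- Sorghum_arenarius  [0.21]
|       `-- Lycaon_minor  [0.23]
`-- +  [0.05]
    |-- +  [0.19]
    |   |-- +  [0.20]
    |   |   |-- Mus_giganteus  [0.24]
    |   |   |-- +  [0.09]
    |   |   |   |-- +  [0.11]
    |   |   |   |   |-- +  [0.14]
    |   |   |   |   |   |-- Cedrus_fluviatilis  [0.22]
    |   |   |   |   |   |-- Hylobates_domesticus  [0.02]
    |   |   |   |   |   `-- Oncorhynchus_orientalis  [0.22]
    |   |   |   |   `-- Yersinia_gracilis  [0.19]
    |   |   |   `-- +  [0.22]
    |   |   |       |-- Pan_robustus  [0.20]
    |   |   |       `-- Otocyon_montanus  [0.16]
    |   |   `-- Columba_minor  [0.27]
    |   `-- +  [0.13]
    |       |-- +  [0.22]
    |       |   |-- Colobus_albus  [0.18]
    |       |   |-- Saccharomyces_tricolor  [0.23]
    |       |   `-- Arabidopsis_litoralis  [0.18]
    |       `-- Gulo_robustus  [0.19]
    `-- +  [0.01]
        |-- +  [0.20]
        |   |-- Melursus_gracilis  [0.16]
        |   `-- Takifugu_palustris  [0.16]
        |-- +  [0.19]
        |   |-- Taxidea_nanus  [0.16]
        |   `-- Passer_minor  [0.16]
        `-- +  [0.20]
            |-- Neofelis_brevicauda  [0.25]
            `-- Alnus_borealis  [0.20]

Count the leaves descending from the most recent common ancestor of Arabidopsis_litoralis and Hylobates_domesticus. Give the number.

12

The MRCA of Arabidopsis_litoralis and Hylobates_domesticus is the node subtending ((Mus_giganteus,(((Cedrus_fluviatilis,Hylobates_domesticus,Oncorhynchus_orientalis),Yersinia_gracilis),(Pan_robustus,Otocyon_montanus)),Columba_minor),((Colobus_albus,Saccharomyces_tricolor,Arabidopsis_litoralis),Gulo_robustus)).
That clade contains 12 terminal taxa: Arabidopsis_litoralis, Cedrus_fluviatilis, Colobus_albus, Columba_minor, Gulo_robustus, Hylobates_domesticus, Mus_giganteus, Oncorhynchus_orientalis, Otocyon_montanus, Pan_robustus, Saccharomyces_tricolor, Yersinia_gracilis.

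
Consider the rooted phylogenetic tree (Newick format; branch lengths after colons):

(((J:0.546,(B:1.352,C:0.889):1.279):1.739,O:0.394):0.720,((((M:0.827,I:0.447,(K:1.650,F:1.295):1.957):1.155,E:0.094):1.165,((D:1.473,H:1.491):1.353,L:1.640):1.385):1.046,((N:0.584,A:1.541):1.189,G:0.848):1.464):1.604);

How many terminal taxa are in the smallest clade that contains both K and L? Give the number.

8

The MRCA of K and L is the node subtending (((M,I,(K,F)),E),((D,H),L)).
That clade contains 8 terminal taxa: D, E, F, H, I, K, L, M.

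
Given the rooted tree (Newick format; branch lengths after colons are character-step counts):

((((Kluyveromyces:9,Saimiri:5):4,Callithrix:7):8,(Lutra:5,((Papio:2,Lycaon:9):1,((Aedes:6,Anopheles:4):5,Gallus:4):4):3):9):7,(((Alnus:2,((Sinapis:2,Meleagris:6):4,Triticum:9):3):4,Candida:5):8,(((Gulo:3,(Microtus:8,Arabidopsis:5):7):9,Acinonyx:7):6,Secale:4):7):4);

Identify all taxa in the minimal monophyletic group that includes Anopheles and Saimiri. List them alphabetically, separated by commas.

Aedes, Anopheles, Callithrix, Gallus, Kluyveromyces, Lutra, Lycaon, Papio, Saimiri

Tracing Anopheles: it sits inside (Aedes,Anopheles).
Tracing Saimiri: it sits inside (Kluyveromyces,Saimiri).
The smallest clade enclosing both is (((Kluyveromyces,Saimiri),Callithrix),(Lutra,((Papio,Lycaon),((Aedes,Anopheles),Gallus)))); the answer is its 9 terminal taxa in alphabetical order.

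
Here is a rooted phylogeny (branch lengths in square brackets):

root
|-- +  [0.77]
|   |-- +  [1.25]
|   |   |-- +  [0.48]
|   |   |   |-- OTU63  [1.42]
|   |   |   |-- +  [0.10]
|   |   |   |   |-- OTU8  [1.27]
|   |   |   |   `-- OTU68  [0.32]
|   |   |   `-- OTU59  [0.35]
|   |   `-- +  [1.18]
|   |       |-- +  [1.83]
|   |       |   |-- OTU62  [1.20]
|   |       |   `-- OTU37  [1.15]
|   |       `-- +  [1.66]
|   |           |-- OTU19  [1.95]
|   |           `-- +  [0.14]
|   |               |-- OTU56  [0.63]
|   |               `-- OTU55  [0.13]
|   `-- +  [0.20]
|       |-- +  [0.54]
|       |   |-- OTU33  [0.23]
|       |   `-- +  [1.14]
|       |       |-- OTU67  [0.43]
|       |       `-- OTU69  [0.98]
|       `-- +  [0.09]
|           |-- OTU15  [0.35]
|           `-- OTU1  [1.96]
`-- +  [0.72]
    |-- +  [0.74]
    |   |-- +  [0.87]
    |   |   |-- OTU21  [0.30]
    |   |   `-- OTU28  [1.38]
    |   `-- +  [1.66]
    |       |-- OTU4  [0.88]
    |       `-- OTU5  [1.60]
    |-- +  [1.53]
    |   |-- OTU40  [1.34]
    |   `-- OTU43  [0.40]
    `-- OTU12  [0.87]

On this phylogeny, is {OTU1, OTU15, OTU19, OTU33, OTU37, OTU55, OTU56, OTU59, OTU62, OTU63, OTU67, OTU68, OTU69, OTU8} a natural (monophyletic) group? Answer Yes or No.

Yes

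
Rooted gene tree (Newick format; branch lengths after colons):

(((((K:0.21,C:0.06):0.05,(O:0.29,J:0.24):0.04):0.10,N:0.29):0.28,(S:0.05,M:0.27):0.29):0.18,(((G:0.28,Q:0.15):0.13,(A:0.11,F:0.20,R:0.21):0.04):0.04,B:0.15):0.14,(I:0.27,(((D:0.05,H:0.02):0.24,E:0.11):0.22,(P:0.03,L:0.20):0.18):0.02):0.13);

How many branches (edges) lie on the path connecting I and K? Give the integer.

The MRCA of I and K is the root of the tree.
From I up to that node: 2 branches. From K up to the same node: 5 branches. Total: 2 + 5 = 7.

7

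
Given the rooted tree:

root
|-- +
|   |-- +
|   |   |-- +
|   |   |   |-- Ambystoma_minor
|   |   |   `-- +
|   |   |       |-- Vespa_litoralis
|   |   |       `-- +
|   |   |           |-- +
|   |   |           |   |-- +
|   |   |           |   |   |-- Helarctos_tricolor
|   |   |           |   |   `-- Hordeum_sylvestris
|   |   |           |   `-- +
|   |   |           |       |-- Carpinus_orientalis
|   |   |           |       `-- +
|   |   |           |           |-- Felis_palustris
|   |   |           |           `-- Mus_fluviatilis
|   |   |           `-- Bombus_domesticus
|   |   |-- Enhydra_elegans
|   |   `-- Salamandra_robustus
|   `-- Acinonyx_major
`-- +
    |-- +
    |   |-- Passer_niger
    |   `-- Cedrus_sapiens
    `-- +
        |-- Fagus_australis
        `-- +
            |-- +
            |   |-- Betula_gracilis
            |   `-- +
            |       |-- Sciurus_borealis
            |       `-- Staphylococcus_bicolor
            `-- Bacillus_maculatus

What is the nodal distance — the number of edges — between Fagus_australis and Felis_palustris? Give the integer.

The MRCA of Fagus_australis and Felis_palustris is the root of the tree.
From Fagus_australis up to that node: 3 branches. From Felis_palustris up to the same node: 9 branches. Total: 3 + 9 = 12.

12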